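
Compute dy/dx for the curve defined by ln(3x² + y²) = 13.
Differentiate both sides with respect to x, treating y as y(x). By the chain rule, any term containing y contributes a factor of y' = dy/dx when we differentiate it.

Move every term to one side and write the relation as F(x, y) = 0. Term by term,
  d/dx[ln(3x^2 + y^2)] = (6x + 2y·y')/(3x^2 + y^2)
  d/dx[-13] = 0

The pieces without y' make up ∂F/∂x and the coefficient of y' is ∂F/∂y:
  ∂F/∂x = 6x/(3x^2 + y^2),
  ∂F/∂y = 2y/(3x^2 + y^2).

Since d/dx[F] = ∂F/∂x + (∂F/∂y)·y' = 0, solve for y':
  (∂F/∂y)·y' = -∂F/∂x
  dy/dx = -(∂F/∂x)/(∂F/∂y) = -(6x/(3x^2 + y^2))/(2y/(3x^2 + y^2)) = -3x/y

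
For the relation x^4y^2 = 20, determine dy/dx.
Differentiate the relation implicitly: treat y = y(x) and apply the chain rule, so every y-derivative picks up a y' = dy/dx factor.

With everything moved to the left-hand side, differentiate term by term:
  d/dx[x^4y^2] = 2x^4y·y' + 4x^3y^2
  d/dx[-20] = 0

Separating the contributions that come from x directly and those that come through y:
  without y':      4x^3y^2
  multiplying y':  2x^4y

so (4x^3y^2) + (2x^4y)·y' = 0, and therefore
  dy/dx = -(4x^3y^2)/(2x^4y) = -2y/x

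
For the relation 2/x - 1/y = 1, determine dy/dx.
Take d/dx of both sides. Since y is implicitly a function of x, the chain rule attaches a y' = dy/dx factor whenever we differentiate through y.

Set F(x, y) = (left side) − (right side), so the curve is F = 0. Differentiating each term of F:
  d/dx[-1/y] = y'/y^2
  d/dx[2/x] = -2/x^2
  d/dx[-1] = 0

Collecting, the y'-free part is the partial derivative in x and the y' coefficient is the partial derivative in y:
  ∂F/∂x = -2/x^2
  ∂F/∂y = y^(-2)

so d/dx[F(x, y(x))] = ∂F/∂x + (∂F/∂y)·y' = 0. Rearranging,
  dy/dx = -(∂F/∂x)/(∂F/∂y) = -(-2/x^2)/(y^(-2)) = 2y^2/x^2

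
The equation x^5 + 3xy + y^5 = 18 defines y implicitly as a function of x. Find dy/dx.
Apply d/dx to both sides, remembering that y depends on x. Each occurrence of y therefore brings in a y' = dy/dx via the chain rule.

With F(x, y) equal to the left-hand side minus the right, differentiate F term by term:
  d/dx[x^5] = 5x^4
  d/dx[3xy] = 3x·y' + 3y
  d/dx[y^5] = 5y^4·y'
  d/dx[-18] = 0
Adding these up, d/dx[F] = 0 becomes
  (5x^4 + 3y) + (3x + 5y^4)·y' = 0,
so isolating y',
  dy/dx = -(5x^4 + 3y)/(3x + 5y^4) = (-5x^4 - 3y)/(3x + 5y^4)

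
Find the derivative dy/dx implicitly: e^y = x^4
Differentiate both sides with respect to x, treating y as y(x). By the chain rule, any term containing y contributes a factor of y' = dy/dx when we differentiate it.

Move every term to one side and write the relation as F(x, y) = 0. Term by term,
  d/dx[-x^4] = -4x^3
  d/dx[e^(y)] = y'·e^(y)

The pieces without y' make up ∂F/∂x and the coefficient of y' is ∂F/∂y:
  ∂F/∂x = -4x^3,
  ∂F/∂y = e^(y).

Since d/dx[F] = ∂F/∂x + (∂F/∂y)·y' = 0, solve for y':
  (∂F/∂y)·y' = -∂F/∂x
  dy/dx = -(∂F/∂x)/(∂F/∂y) = -(-4x^3)/(e^(y)) = 4x^3e^(-y)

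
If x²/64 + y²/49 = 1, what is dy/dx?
Differentiate both sides with respect to x, treating y as y(x). By the chain rule, any term containing y contributes a factor of y' = dy/dx when we differentiate it.

Move every term to one side and write the relation as F(x, y) = 0. Term by term,
  d/dx[x^2/64] = x/32
  d/dx[y^2/49] = 2y·y'/49
  d/dx[-1] = 0

The pieces without y' make up ∂F/∂x and the coefficient of y' is ∂F/∂y:
  ∂F/∂x = x/32,
  ∂F/∂y = 2y/49.

Since d/dx[F] = ∂F/∂x + (∂F/∂y)·y' = 0, solve for y':
  (∂F/∂y)·y' = -∂F/∂x
  dy/dx = -(∂F/∂x)/(∂F/∂y) = -(x/32)/(2y/49) = -49x/(64y)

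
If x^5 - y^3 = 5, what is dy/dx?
Differentiate both sides with respect to x, treating y as y(x). By the chain rule, any term containing y contributes a factor of y' = dy/dx when we differentiate it.

Move every term to one side and write the relation as F(x, y) = 0. Term by term,
  d/dx[x^5] = 5x^4
  d/dx[-y^3] = -3y^2·y'
  d/dx[-5] = 0

The pieces without y' make up ∂F/∂x and the coefficient of y' is ∂F/∂y:
  ∂F/∂x = 5x^4,
  ∂F/∂y = -3y^2.

Since d/dx[F] = ∂F/∂x + (∂F/∂y)·y' = 0, solve for y':
  (∂F/∂y)·y' = -∂F/∂x
  dy/dx = -(∂F/∂x)/(∂F/∂y) = -(5x^4)/(-3y^2) = 5x^4/(3y^2)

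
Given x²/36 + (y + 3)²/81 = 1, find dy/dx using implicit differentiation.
Differentiate both sides with respect to x, treating y as y(x). By the chain rule, any term containing y contributes a factor of y' = dy/dx when we differentiate it.

Move every term to one side and write the relation as F(x, y) = 0. Term by term,
  d/dx[x^2/36] = x/18
  d/dx[(y + 3)^2/81] = 2·y'(y + 3)/81
  d/dx[-1] = 0

The pieces without y' make up ∂F/∂x and the coefficient of y' is ∂F/∂y:
  ∂F/∂x = x/18,
  ∂F/∂y = 2y/81 + 2/27.

Since d/dx[F] = ∂F/∂x + (∂F/∂y)·y' = 0, solve for y':
  (∂F/∂y)·y' = -∂F/∂x
  dy/dx = -(∂F/∂x)/(∂F/∂y) = -(x/18)/(2y/81 + 2/27)
        = -(x/18)/(2(y + 3)/81) = -9x/(4y + 12)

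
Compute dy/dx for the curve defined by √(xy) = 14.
Apply d/dx to both sides, remembering that y depends on x. Each occurrence of y therefore brings in a y' = dy/dx via the chain rule.

With F(x, y) equal to the left-hand side minus the right, differentiate F term by term:
  d/dx[√(xy)] = √(xy)(x·y'/2 + y/2)/(xy)
  d/dx[-14] = 0
Adding these up, d/dx[F] = 0 becomes
  (√(xy)/(2x)) + (√(xy)/(2y))·y' = 0,
so isolating y',
  dy/dx = -(√(xy)/(2x))/(√(xy)/(2y)) = -y/x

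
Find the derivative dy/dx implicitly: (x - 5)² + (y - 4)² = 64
Differentiate both sides with respect to x, treating y as y(x). By the chain rule, any term containing y contributes a factor of y' = dy/dx when we differentiate it.

Move every term to one side and write the relation as F(x, y) = 0. Term by term,
  d/dx[(x - 5)^2] = 2x - 10
  d/dx[(y - 4)^2] = 2·y'(y - 4)
  d/dx[-64] = 0

The pieces without y' make up ∂F/∂x and the coefficient of y' is ∂F/∂y:
  ∂F/∂x = 2x - 10,
  ∂F/∂y = 2y - 8.

Since d/dx[F] = ∂F/∂x + (∂F/∂y)·y' = 0, solve for y':
  (∂F/∂y)·y' = -∂F/∂x
  dy/dx = -(∂F/∂x)/(∂F/∂y) = -(2x - 10)/(2y - 8) = (5 - x)/(y - 4)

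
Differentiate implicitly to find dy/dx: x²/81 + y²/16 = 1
Take d/dx of both sides. Since y is implicitly a function of x, the chain rule attaches a y' = dy/dx factor whenever we differentiate through y.

Set F(x, y) = (left side) − (right side), so the curve is F = 0. Differentiating each term of F:
  d/dx[x^2/81] = 2x/81
  d/dx[y^2/16] = y·y'/8
  d/dx[-1] = 0

Collecting, the y'-free part is the partial derivative in x and the y' coefficient is the partial derivative in y:
  ∂F/∂x = 2x/81
  ∂F/∂y = y/8

so d/dx[F(x, y(x))] = ∂F/∂x + (∂F/∂y)·y' = 0. Rearranging,
  dy/dx = -(∂F/∂x)/(∂F/∂y) = -(2x/81)/(y/8) = -16x/(81y)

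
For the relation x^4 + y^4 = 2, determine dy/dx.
Differentiate both sides with respect to x, treating y as y(x). By the chain rule, any term containing y contributes a factor of y' = dy/dx when we differentiate it.

Move every term to one side and write the relation as F(x, y) = 0. Term by term,
  d/dx[x^4] = 4x^3
  d/dx[y^4] = 4y^3·y'
  d/dx[-2] = 0

The pieces without y' make up ∂F/∂x and the coefficient of y' is ∂F/∂y:
  ∂F/∂x = 4x^3,
  ∂F/∂y = 4y^3.

Since d/dx[F] = ∂F/∂x + (∂F/∂y)·y' = 0, solve for y':
  (∂F/∂y)·y' = -∂F/∂x
  dy/dx = -(∂F/∂x)/(∂F/∂y) = -(4x^3)/(4y^3) = -x^3/y^3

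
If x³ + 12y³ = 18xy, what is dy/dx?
Differentiate the relation implicitly: treat y = y(x) and apply the chain rule, so every y-derivative picks up a y' = dy/dx factor.

With everything moved to the left-hand side, differentiate term by term:
  d/dx[x^3] = 3x^2
  d/dx[-18xy] = -18x·y' - 18y
  d/dx[12y^3] = 36y^2·y'

Separating the contributions that come from x directly and those that come through y:
  without y':      3x^2 - 18y
  multiplying y':  -18x + 36y^2

so (3x^2 - 18y) + (-18x + 36y^2)·y' = 0, and therefore
  dy/dx = -(3x^2 - 18y)/(-18x + 36y^2) = (x^2/6 - y)/(x - 2y^2)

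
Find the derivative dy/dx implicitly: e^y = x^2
Take d/dx of both sides. Since y is implicitly a function of x, the chain rule attaches a y' = dy/dx factor whenever we differentiate through y.

Set F(x, y) = (left side) − (right side), so the curve is F = 0. Differentiating each term of F:
  d/dx[-x^2] = -2x
  d/dx[e^(y)] = y'·e^(y)

Collecting, the y'-free part is the partial derivative in x and the y' coefficient is the partial derivative in y:
  ∂F/∂x = -2x
  ∂F/∂y = e^(y)

so d/dx[F(x, y(x))] = ∂F/∂x + (∂F/∂y)·y' = 0. Rearranging,
  dy/dx = -(∂F/∂x)/(∂F/∂y) = -(-2x)/(e^(y)) = 2x·e^(-y)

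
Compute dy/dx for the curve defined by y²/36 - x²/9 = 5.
Apply d/dx to both sides, remembering that y depends on x. Each occurrence of y therefore brings in a y' = dy/dx via the chain rule.

With F(x, y) equal to the left-hand side minus the right, differentiate F term by term:
  d/dx[-x^2/9] = -2x/9
  d/dx[y^2/36] = y·y'/18
  d/dx[-5] = 0
Adding these up, d/dx[F] = 0 becomes
  (-2x/9) + (y/18)·y' = 0,
so isolating y',
  dy/dx = -(-2x/9)/(y/18) = 4x/y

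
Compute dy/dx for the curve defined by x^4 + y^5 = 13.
Differentiate both sides with respect to x, treating y as y(x). By the chain rule, any term containing y contributes a factor of y' = dy/dx when we differentiate it.

Move every term to one side and write the relation as F(x, y) = 0. Term by term,
  d/dx[x^4] = 4x^3
  d/dx[y^5] = 5y^4·y'
  d/dx[-13] = 0

The pieces without y' make up ∂F/∂x and the coefficient of y' is ∂F/∂y:
  ∂F/∂x = 4x^3,
  ∂F/∂y = 5y^4.

Since d/dx[F] = ∂F/∂x + (∂F/∂y)·y' = 0, solve for y':
  (∂F/∂y)·y' = -∂F/∂x
  dy/dx = -(∂F/∂x)/(∂F/∂y) = -(4x^3)/(5y^4) = -4x^3/(5y^4)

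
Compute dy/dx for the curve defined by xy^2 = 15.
Differentiate the relation implicitly: treat y = y(x) and apply the chain rule, so every y-derivative picks up a y' = dy/dx factor.

With everything moved to the left-hand side, differentiate term by term:
  d/dx[xy^2] = 2xy·y' + y^2
  d/dx[-15] = 0

Separating the contributions that come from x directly and those that come through y:
  without y':      y^2
  multiplying y':  2xy

so (y^2) + (2xy)·y' = 0, and therefore
  dy/dx = -(y^2)/(2xy) = -y/(2x)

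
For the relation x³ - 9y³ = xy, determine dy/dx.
Apply d/dx to both sides, remembering that y depends on x. Each occurrence of y therefore brings in a y' = dy/dx via the chain rule.

With F(x, y) equal to the left-hand side minus the right, differentiate F term by term:
  d/dx[x^3] = 3x^2
  d/dx[-xy] = -x·y' - y
  d/dx[-9y^3] = -27y^2·y'
Adding these up, d/dx[F] = 0 becomes
  (3x^2 - y) + (-x - 27y^2)·y' = 0,
so isolating y',
  dy/dx = -(3x^2 - y)/(-x - 27y^2) = (3x^2 - y)/(x + 27y^2)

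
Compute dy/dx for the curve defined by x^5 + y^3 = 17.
Differentiate the relation implicitly: treat y = y(x) and apply the chain rule, so every y-derivative picks up a y' = dy/dx factor.

With everything moved to the left-hand side, differentiate term by term:
  d/dx[x^5] = 5x^4
  d/dx[y^3] = 3y^2·y'
  d/dx[-17] = 0

Separating the contributions that come from x directly and those that come through y:
  without y':      5x^4
  multiplying y':  3y^2

so (5x^4) + (3y^2)·y' = 0, and therefore
  dy/dx = -(5x^4)/(3y^2) = -5x^4/(3y^2)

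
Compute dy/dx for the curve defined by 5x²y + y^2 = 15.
Differentiate both sides with respect to x, treating y as y(x). By the chain rule, any term containing y contributes a factor of y' = dy/dx when we differentiate it.

Move every term to one side and write the relation as F(x, y) = 0. Term by term,
  d/dx[5x^2y] = 5x^2·y' + 10xy
  d/dx[y^2] = 2y·y'
  d/dx[-15] = 0

The pieces without y' make up ∂F/∂x and the coefficient of y' is ∂F/∂y:
  ∂F/∂x = 10xy,
  ∂F/∂y = 5x^2 + 2y.

Since d/dx[F] = ∂F/∂x + (∂F/∂y)·y' = 0, solve for y':
  (∂F/∂y)·y' = -∂F/∂x
  dy/dx = -(∂F/∂x)/(∂F/∂y) = -(10xy)/(5x^2 + 2y) = -10xy/(5x^2 + 2y)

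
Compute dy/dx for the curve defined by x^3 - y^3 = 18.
Differentiate the relation implicitly: treat y = y(x) and apply the chain rule, so every y-derivative picks up a y' = dy/dx factor.

With everything moved to the left-hand side, differentiate term by term:
  d/dx[x^3] = 3x^2
  d/dx[-y^3] = -3y^2·y'
  d/dx[-18] = 0

Separating the contributions that come from x directly and those that come through y:
  without y':      3x^2
  multiplying y':  -3y^2

so (3x^2) + (-3y^2)·y' = 0, and therefore
  dy/dx = -(3x^2)/(-3y^2) = x^2/y^2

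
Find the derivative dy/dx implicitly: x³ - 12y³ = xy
Differentiate the relation implicitly: treat y = y(x) and apply the chain rule, so every y-derivative picks up a y' = dy/dx factor.

With everything moved to the left-hand side, differentiate term by term:
  d/dx[x^3] = 3x^2
  d/dx[-xy] = -x·y' - y
  d/dx[-12y^3] = -36y^2·y'

Separating the contributions that come from x directly and those that come through y:
  without y':      3x^2 - y
  multiplying y':  -x - 36y^2

so (3x^2 - y) + (-x - 36y^2)·y' = 0, and therefore
  dy/dx = -(3x^2 - y)/(-x - 36y^2) = (3x^2 - y)/(x + 36y^2)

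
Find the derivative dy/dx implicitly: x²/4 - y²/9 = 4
Differentiate both sides with respect to x, treating y as y(x). By the chain rule, any term containing y contributes a factor of y' = dy/dx when we differentiate it.

Move every term to one side and write the relation as F(x, y) = 0. Term by term,
  d/dx[x^2/4] = x/2
  d/dx[-y^2/9] = -2y·y'/9
  d/dx[-4] = 0

The pieces without y' make up ∂F/∂x and the coefficient of y' is ∂F/∂y:
  ∂F/∂x = x/2,
  ∂F/∂y = -2y/9.

Since d/dx[F] = ∂F/∂x + (∂F/∂y)·y' = 0, solve for y':
  (∂F/∂y)·y' = -∂F/∂x
  dy/dx = -(∂F/∂x)/(∂F/∂y) = -(x/2)/(-2y/9) = 9x/(4y)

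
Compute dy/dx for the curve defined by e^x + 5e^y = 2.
Take d/dx of both sides. Since y is implicitly a function of x, the chain rule attaches a y' = dy/dx factor whenever we differentiate through y.

Set F(x, y) = (left side) − (right side), so the curve is F = 0. Differentiating each term of F:
  d/dx[e^(x)] = e^(x)
  d/dx[5e^(y)] = 5·y'·e^(y)
  d/dx[-2] = 0

Collecting, the y'-free part is the partial derivative in x and the y' coefficient is the partial derivative in y:
  ∂F/∂x = e^(x)
  ∂F/∂y = 5e^(y)

so d/dx[F(x, y(x))] = ∂F/∂x + (∂F/∂y)·y' = 0. Rearranging,
  dy/dx = -(∂F/∂x)/(∂F/∂y) = -(e^(x))/(5e^(y)) = -e^(x - y)/5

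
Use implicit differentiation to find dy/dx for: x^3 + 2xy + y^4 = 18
Apply d/dx to both sides, remembering that y depends on x. Each occurrence of y therefore brings in a y' = dy/dx via the chain rule.

With F(x, y) equal to the left-hand side minus the right, differentiate F term by term:
  d/dx[x^3] = 3x^2
  d/dx[2xy] = 2x·y' + 2y
  d/dx[y^4] = 4y^3·y'
  d/dx[-18] = 0
Adding these up, d/dx[F] = 0 becomes
  (3x^2 + 2y) + (2x + 4y^3)·y' = 0,
so isolating y',
  dy/dx = -(3x^2 + 2y)/(2x + 4y^3) = (-3x^2/2 - y)/(x + 2y^3)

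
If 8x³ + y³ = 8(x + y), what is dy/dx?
Take d/dx of both sides. Since y is implicitly a function of x, the chain rule attaches a y' = dy/dx factor whenever we differentiate through y.

Set F(x, y) = (left side) − (right side), so the curve is F = 0. Differentiating each term of F:
  d/dx[8x^3] = 24x^2
  d/dx[-8x] = -8
  d/dx[y^3] = 3y^2·y'
  d/dx[-8y] = -8·y'

Collecting, the y'-free part is the partial derivative in x and the y' coefficient is the partial derivative in y:
  ∂F/∂x = 24x^2 - 8
  ∂F/∂y = 3y^2 - 8

so d/dx[F(x, y(x))] = ∂F/∂x + (∂F/∂y)·y' = 0. Rearranging,
  dy/dx = -(∂F/∂x)/(∂F/∂y) = -(24x^2 - 8)/(3y^2 - 8) = 8(1 - 3x^2)/(3y^2 - 8)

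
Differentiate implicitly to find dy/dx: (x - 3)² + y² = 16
Take d/dx of both sides. Since y is implicitly a function of x, the chain rule attaches a y' = dy/dx factor whenever we differentiate through y.

Set F(x, y) = (left side) − (right side), so the curve is F = 0. Differentiating each term of F:
  d/dx[y^2] = 2y·y'
  d/dx[(x - 3)^2] = 2x - 6
  d/dx[-16] = 0

Collecting, the y'-free part is the partial derivative in x and the y' coefficient is the partial derivative in y:
  ∂F/∂x = 2x - 6
  ∂F/∂y = 2y

so d/dx[F(x, y(x))] = ∂F/∂x + (∂F/∂y)·y' = 0. Rearranging,
  dy/dx = -(∂F/∂x)/(∂F/∂y) = -(2x - 6)/(2y) = (3 - x)/y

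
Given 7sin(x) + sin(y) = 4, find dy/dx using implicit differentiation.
Differentiate the relation implicitly: treat y = y(x) and apply the chain rule, so every y-derivative picks up a y' = dy/dx factor.

With everything moved to the left-hand side, differentiate term by term:
  d/dx[7sin(x)] = 7cos(x)
  d/dx[sin(y)] = y'·cos(y)
  d/dx[-4] = 0

Separating the contributions that come from x directly and those that come through y:
  without y':      7cos(x)
  multiplying y':  cos(y)

so (7cos(x)) + (cos(y))·y' = 0, and therefore
  dy/dx = -(7cos(x))/(cos(y)) = -7cos(x)/cos(y)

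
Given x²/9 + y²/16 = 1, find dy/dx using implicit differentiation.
Take d/dx of both sides. Since y is implicitly a function of x, the chain rule attaches a y' = dy/dx factor whenever we differentiate through y.

Set F(x, y) = (left side) − (right side), so the curve is F = 0. Differentiating each term of F:
  d/dx[x^2/9] = 2x/9
  d/dx[y^2/16] = y·y'/8
  d/dx[-1] = 0

Collecting, the y'-free part is the partial derivative in x and the y' coefficient is the partial derivative in y:
  ∂F/∂x = 2x/9
  ∂F/∂y = y/8

so d/dx[F(x, y(x))] = ∂F/∂x + (∂F/∂y)·y' = 0. Rearranging,
  dy/dx = -(∂F/∂x)/(∂F/∂y) = -(2x/9)/(y/8) = -16x/(9y)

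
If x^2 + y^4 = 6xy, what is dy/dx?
Differentiate the relation implicitly: treat y = y(x) and apply the chain rule, so every y-derivative picks up a y' = dy/dx factor.

With everything moved to the left-hand side, differentiate term by term:
  d/dx[x^2] = 2x
  d/dx[-6xy] = -6x·y' - 6y
  d/dx[y^4] = 4y^3·y'

Separating the contributions that come from x directly and those that come through y:
  without y':      2x - 6y
  multiplying y':  -6x + 4y^3

so (2x - 6y) + (-6x + 4y^3)·y' = 0, and therefore
  dy/dx = -(2x - 6y)/(-6x + 4y^3) = (x - 3y)/(3x - 2y^3)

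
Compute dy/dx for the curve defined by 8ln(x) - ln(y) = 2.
Apply d/dx to both sides, remembering that y depends on x. Each occurrence of y therefore brings in a y' = dy/dx via the chain rule.

With F(x, y) equal to the left-hand side minus the right, differentiate F term by term:
  d/dx[8ln(x)] = 8/x
  d/dx[-ln(y)] = -y'/y
  d/dx[-2] = 0
Adding these up, d/dx[F] = 0 becomes
  (8/x) + (-1/y)·y' = 0,
so isolating y',
  dy/dx = -(8/x)/(-1/y) = 8y/x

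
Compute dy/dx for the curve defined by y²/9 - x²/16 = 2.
Take d/dx of both sides. Since y is implicitly a function of x, the chain rule attaches a y' = dy/dx factor whenever we differentiate through y.

Set F(x, y) = (left side) − (right side), so the curve is F = 0. Differentiating each term of F:
  d/dx[-x^2/16] = -x/8
  d/dx[y^2/9] = 2y·y'/9
  d/dx[-2] = 0

Collecting, the y'-free part is the partial derivative in x and the y' coefficient is the partial derivative in y:
  ∂F/∂x = -x/8
  ∂F/∂y = 2y/9

so d/dx[F(x, y(x))] = ∂F/∂x + (∂F/∂y)·y' = 0. Rearranging,
  dy/dx = -(∂F/∂x)/(∂F/∂y) = -(-x/8)/(2y/9) = 9x/(16y)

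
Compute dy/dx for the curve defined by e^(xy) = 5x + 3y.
Apply d/dx to both sides, remembering that y depends on x. Each occurrence of y therefore brings in a y' = dy/dx via the chain rule.

With F(x, y) equal to the left-hand side minus the right, differentiate F term by term:
  d/dx[-5x] = -5
  d/dx[-3y] = -3·y'
  d/dx[e^(xy)] = (x·y' + y)·e^(xy)
Adding these up, d/dx[F] = 0 becomes
  (y·e^(xy) - 5) + (x·e^(xy) - 3)·y' = 0,
so isolating y',
  dy/dx = -(y·e^(xy) - 5)/(x·e^(xy) - 3) = (-y·e^(xy) + 5)/(x·e^(xy) - 3)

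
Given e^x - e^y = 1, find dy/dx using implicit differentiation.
Differentiate the relation implicitly: treat y = y(x) and apply the chain rule, so every y-derivative picks up a y' = dy/dx factor.

With everything moved to the left-hand side, differentiate term by term:
  d/dx[e^(x)] = e^(x)
  d/dx[-e^(y)] = -y'·e^(y)
  d/dx[-1] = 0

Separating the contributions that come from x directly and those that come through y:
  without y':      e^(x)
  multiplying y':  -e^(y)

so (e^(x)) + (-e^(y))·y' = 0, and therefore
  dy/dx = -(e^(x))/(-e^(y)) = e^(x - y)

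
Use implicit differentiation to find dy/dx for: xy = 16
Differentiate the relation implicitly: treat y = y(x) and apply the chain rule, so every y-derivative picks up a y' = dy/dx factor.

With everything moved to the left-hand side, differentiate term by term:
  d/dx[xy] = x·y' + y
  d/dx[-16] = 0

Separating the contributions that come from x directly and those that come through y:
  without y':      y
  multiplying y':  x

so (y) + (x)·y' = 0, and therefore
  dy/dx = -(y)/(x) = -y/x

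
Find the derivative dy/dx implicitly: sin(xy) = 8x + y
Differentiate both sides with respect to x, treating y as y(x). By the chain rule, any term containing y contributes a factor of y' = dy/dx when we differentiate it.

Move every term to one side and write the relation as F(x, y) = 0. Term by term,
  d/dx[-8x] = -8
  d/dx[-y] = -y'
  d/dx[sin(xy)] = (x·y' + y)·cos(xy)

The pieces without y' make up ∂F/∂x and the coefficient of y' is ∂F/∂y:
  ∂F/∂x = y·cos(xy) - 8,
  ∂F/∂y = x·cos(xy) - 1.

Since d/dx[F] = ∂F/∂x + (∂F/∂y)·y' = 0, solve for y':
  (∂F/∂y)·y' = -∂F/∂x
  dy/dx = -(∂F/∂x)/(∂F/∂y) = -(y·cos(xy) - 8)/(x·cos(xy) - 1) = (-y·cos(xy) + 8)/(x·cos(xy) - 1)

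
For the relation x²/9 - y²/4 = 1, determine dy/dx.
Take d/dx of both sides. Since y is implicitly a function of x, the chain rule attaches a y' = dy/dx factor whenever we differentiate through y.

Set F(x, y) = (left side) − (right side), so the curve is F = 0. Differentiating each term of F:
  d/dx[x^2/9] = 2x/9
  d/dx[-y^2/4] = -y·y'/2
  d/dx[-1] = 0

Collecting, the y'-free part is the partial derivative in x and the y' coefficient is the partial derivative in y:
  ∂F/∂x = 2x/9
  ∂F/∂y = -y/2

so d/dx[F(x, y(x))] = ∂F/∂x + (∂F/∂y)·y' = 0. Rearranging,
  dy/dx = -(∂F/∂x)/(∂F/∂y) = -(2x/9)/(-y/2) = 4x/(9y)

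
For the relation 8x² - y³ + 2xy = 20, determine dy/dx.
Differentiate the relation implicitly: treat y = y(x) and apply the chain rule, so every y-derivative picks up a y' = dy/dx factor.

With everything moved to the left-hand side, differentiate term by term:
  d/dx[8x^2] = 16x
  d/dx[2xy] = 2x·y' + 2y
  d/dx[-y^3] = -3y^2·y'
  d/dx[-20] = 0

Separating the contributions that come from x directly and those that come through y:
  without y':      16x + 2y
  multiplying y':  2x - 3y^2

so (16x + 2y) + (2x - 3y^2)·y' = 0, and therefore
  dy/dx = -(16x + 2y)/(2x - 3y^2) = 2(-8x - y)/(2x - 3y^2)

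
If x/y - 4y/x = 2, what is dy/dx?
Differentiate both sides with respect to x, treating y as y(x). By the chain rule, any term containing y contributes a factor of y' = dy/dx when we differentiate it.

Move every term to one side and write the relation as F(x, y) = 0. Term by term,
  d/dx[x/y] = -x·y'/y^2 + 1/y
  d/dx[-4y/x] = -4·y'/x + 4y/x^2
  d/dx[-2] = 0

The pieces without y' make up ∂F/∂x and the coefficient of y' is ∂F/∂y:
  ∂F/∂x = 1/y + 4y/x^2,
  ∂F/∂y = -x/y^2 - 4/x.

Since d/dx[F] = ∂F/∂x + (∂F/∂y)·y' = 0, solve for y':
  (∂F/∂y)·y' = -∂F/∂x
  dy/dx = -(∂F/∂x)/(∂F/∂y) = -(1/y + 4y/x^2)/(-x/y^2 - 4/x)
        = -((x^2 + 4y^2)/(x^2y))/(-(x^2 + 4y^2)/(xy^2)) = y/x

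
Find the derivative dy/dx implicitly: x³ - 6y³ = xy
Take d/dx of both sides. Since y is implicitly a function of x, the chain rule attaches a y' = dy/dx factor whenever we differentiate through y.

Set F(x, y) = (left side) − (right side), so the curve is F = 0. Differentiating each term of F:
  d/dx[x^3] = 3x^2
  d/dx[-xy] = -x·y' - y
  d/dx[-6y^3] = -18y^2·y'

Collecting, the y'-free part is the partial derivative in x and the y' coefficient is the partial derivative in y:
  ∂F/∂x = 3x^2 - y
  ∂F/∂y = -x - 18y^2

so d/dx[F(x, y(x))] = ∂F/∂x + (∂F/∂y)·y' = 0. Rearranging,
  dy/dx = -(∂F/∂x)/(∂F/∂y) = -(3x^2 - y)/(-x - 18y^2) = (3x^2 - y)/(x + 18y^2)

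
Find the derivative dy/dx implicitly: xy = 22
Take d/dx of both sides. Since y is implicitly a function of x, the chain rule attaches a y' = dy/dx factor whenever we differentiate through y.

Set F(x, y) = (left side) − (right side), so the curve is F = 0. Differentiating each term of F:
  d/dx[xy] = x·y' + y
  d/dx[-22] = 0

Collecting, the y'-free part is the partial derivative in x and the y' coefficient is the partial derivative in y:
  ∂F/∂x = y
  ∂F/∂y = x

so d/dx[F(x, y(x))] = ∂F/∂x + (∂F/∂y)·y' = 0. Rearranging,
  dy/dx = -(∂F/∂x)/(∂F/∂y) = -(y)/(x) = -y/x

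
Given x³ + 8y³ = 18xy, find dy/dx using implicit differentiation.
Differentiate the relation implicitly: treat y = y(x) and apply the chain rule, so every y-derivative picks up a y' = dy/dx factor.

With everything moved to the left-hand side, differentiate term by term:
  d/dx[x^3] = 3x^2
  d/dx[-18xy] = -18x·y' - 18y
  d/dx[8y^3] = 24y^2·y'

Separating the contributions that come from x directly and those that come through y:
  without y':      3x^2 - 18y
  multiplying y':  -18x + 24y^2

so (3x^2 - 18y) + (-18x + 24y^2)·y' = 0, and therefore
  dy/dx = -(3x^2 - 18y)/(-18x + 24y^2) = (x^2 - 6y)/(2(3x - 4y^2))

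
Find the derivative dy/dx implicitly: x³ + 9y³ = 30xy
Take d/dx of both sides. Since y is implicitly a function of x, the chain rule attaches a y' = dy/dx factor whenever we differentiate through y.

Set F(x, y) = (left side) − (right side), so the curve is F = 0. Differentiating each term of F:
  d/dx[x^3] = 3x^2
  d/dx[-30xy] = -30x·y' - 30y
  d/dx[9y^3] = 27y^2·y'

Collecting, the y'-free part is the partial derivative in x and the y' coefficient is the partial derivative in y:
  ∂F/∂x = 3x^2 - 30y
  ∂F/∂y = -30x + 27y^2

so d/dx[F(x, y(x))] = ∂F/∂x + (∂F/∂y)·y' = 0. Rearranging,
  dy/dx = -(∂F/∂x)/(∂F/∂y) = -(3x^2 - 30y)/(-30x + 27y^2) = (x^2 - 10y)/(10x - 9y^2)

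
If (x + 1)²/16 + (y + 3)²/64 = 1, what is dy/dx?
Differentiate the relation implicitly: treat y = y(x) and apply the chain rule, so every y-derivative picks up a y' = dy/dx factor.

With everything moved to the left-hand side, differentiate term by term:
  d/dx[(x + 1)^2/16] = x/8 + 1/8
  d/dx[(y + 3)^2/64] = y'(y + 3)/32
  d/dx[-1] = 0

Separating the contributions that come from x directly and those that come through y:
  without y':      x/8 + 1/8
  multiplying y':  y/32 + 3/32

so (x/8 + 1/8) + (y/32 + 3/32)·y' = 0, and therefore
  dy/dx = -(x/8 + 1/8)/(y/32 + 3/32)
        = -((x + 1)/8)/((y + 3)/32) = 4(-x - 1)/(y + 3)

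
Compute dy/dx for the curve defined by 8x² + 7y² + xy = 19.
Differentiate both sides with respect to x, treating y as y(x). By the chain rule, any term containing y contributes a factor of y' = dy/dx when we differentiate it.

Move every term to one side and write the relation as F(x, y) = 0. Term by term,
  d/dx[8x^2] = 16x
  d/dx[xy] = x·y' + y
  d/dx[7y^2] = 14y·y'
  d/dx[-19] = 0

The pieces without y' make up ∂F/∂x and the coefficient of y' is ∂F/∂y:
  ∂F/∂x = 16x + y,
  ∂F/∂y = x + 14y.

Since d/dx[F] = ∂F/∂x + (∂F/∂y)·y' = 0, solve for y':
  (∂F/∂y)·y' = -∂F/∂x
  dy/dx = -(∂F/∂x)/(∂F/∂y) = -(16x + y)/(x + 14y) = (-16x - y)/(x + 14y)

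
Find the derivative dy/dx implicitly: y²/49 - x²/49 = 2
Differentiate both sides with respect to x, treating y as y(x). By the chain rule, any term containing y contributes a factor of y' = dy/dx when we differentiate it.

Move every term to one side and write the relation as F(x, y) = 0. Term by term,
  d/dx[-x^2/49] = -2x/49
  d/dx[y^2/49] = 2y·y'/49
  d/dx[-2] = 0

The pieces without y' make up ∂F/∂x and the coefficient of y' is ∂F/∂y:
  ∂F/∂x = -2x/49,
  ∂F/∂y = 2y/49.

Since d/dx[F] = ∂F/∂x + (∂F/∂y)·y' = 0, solve for y':
  (∂F/∂y)·y' = -∂F/∂x
  dy/dx = -(∂F/∂x)/(∂F/∂y) = -(-2x/49)/(2y/49) = x/y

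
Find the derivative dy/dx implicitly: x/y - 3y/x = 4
Take d/dx of both sides. Since y is implicitly a function of x, the chain rule attaches a y' = dy/dx factor whenever we differentiate through y.

Set F(x, y) = (left side) − (right side), so the curve is F = 0. Differentiating each term of F:
  d/dx[x/y] = -x·y'/y^2 + 1/y
  d/dx[-3y/x] = -3·y'/x + 3y/x^2
  d/dx[-4] = 0

Collecting, the y'-free part is the partial derivative in x and the y' coefficient is the partial derivative in y:
  ∂F/∂x = 1/y + 3y/x^2
  ∂F/∂y = -x/y^2 - 3/x

so d/dx[F(x, y(x))] = ∂F/∂x + (∂F/∂y)·y' = 0. Rearranging,
  dy/dx = -(∂F/∂x)/(∂F/∂y) = -(1/y + 3y/x^2)/(-x/y^2 - 3/x)
        = -((x^2 + 3y^2)/(x^2y))/(-(x^2 + 3y^2)/(xy^2)) = y/x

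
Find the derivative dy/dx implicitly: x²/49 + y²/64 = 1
Take d/dx of both sides. Since y is implicitly a function of x, the chain rule attaches a y' = dy/dx factor whenever we differentiate through y.

Set F(x, y) = (left side) − (right side), so the curve is F = 0. Differentiating each term of F:
  d/dx[x^2/49] = 2x/49
  d/dx[y^2/64] = y·y'/32
  d/dx[-1] = 0

Collecting, the y'-free part is the partial derivative in x and the y' coefficient is the partial derivative in y:
  ∂F/∂x = 2x/49
  ∂F/∂y = y/32

so d/dx[F(x, y(x))] = ∂F/∂x + (∂F/∂y)·y' = 0. Rearranging,
  dy/dx = -(∂F/∂x)/(∂F/∂y) = -(2x/49)/(y/32) = -64x/(49y)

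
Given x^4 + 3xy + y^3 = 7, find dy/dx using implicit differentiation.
Take d/dx of both sides. Since y is implicitly a function of x, the chain rule attaches a y' = dy/dx factor whenever we differentiate through y.

Set F(x, y) = (left side) − (right side), so the curve is F = 0. Differentiating each term of F:
  d/dx[x^4] = 4x^3
  d/dx[3xy] = 3x·y' + 3y
  d/dx[y^3] = 3y^2·y'
  d/dx[-7] = 0

Collecting, the y'-free part is the partial derivative in x and the y' coefficient is the partial derivative in y:
  ∂F/∂x = 4x^3 + 3y
  ∂F/∂y = 3x + 3y^2

so d/dx[F(x, y(x))] = ∂F/∂x + (∂F/∂y)·y' = 0. Rearranging,
  dy/dx = -(∂F/∂x)/(∂F/∂y) = -(4x^3 + 3y)/(3x + 3y^2) = (-4x^3/3 - y)/(x + y^2)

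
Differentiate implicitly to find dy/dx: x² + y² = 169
Take d/dx of both sides. Since y is implicitly a function of x, the chain rule attaches a y' = dy/dx factor whenever we differentiate through y.

Set F(x, y) = (left side) − (right side), so the curve is F = 0. Differentiating each term of F:
  d/dx[x^2] = 2x
  d/dx[y^2] = 2y·y'
  d/dx[-169] = 0

Collecting, the y'-free part is the partial derivative in x and the y' coefficient is the partial derivative in y:
  ∂F/∂x = 2x
  ∂F/∂y = 2y

so d/dx[F(x, y(x))] = ∂F/∂x + (∂F/∂y)·y' = 0. Rearranging,
  dy/dx = -(∂F/∂x)/(∂F/∂y) = -(2x)/(2y) = -x/y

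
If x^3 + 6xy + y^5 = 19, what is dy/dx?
Take d/dx of both sides. Since y is implicitly a function of x, the chain rule attaches a y' = dy/dx factor whenever we differentiate through y.

Set F(x, y) = (left side) − (right side), so the curve is F = 0. Differentiating each term of F:
  d/dx[x^3] = 3x^2
  d/dx[6xy] = 6x·y' + 6y
  d/dx[y^5] = 5y^4·y'
  d/dx[-19] = 0

Collecting, the y'-free part is the partial derivative in x and the y' coefficient is the partial derivative in y:
  ∂F/∂x = 3x^2 + 6y
  ∂F/∂y = 6x + 5y^4

so d/dx[F(x, y(x))] = ∂F/∂x + (∂F/∂y)·y' = 0. Rearranging,
  dy/dx = -(∂F/∂x)/(∂F/∂y) = -(3x^2 + 6y)/(6x + 5y^4) = 3(-x^2 - 2y)/(6x + 5y^4)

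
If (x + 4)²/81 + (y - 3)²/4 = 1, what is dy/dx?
Apply d/dx to both sides, remembering that y depends on x. Each occurrence of y therefore brings in a y' = dy/dx via the chain rule.

With F(x, y) equal to the left-hand side minus the right, differentiate F term by term:
  d/dx[(x + 4)^2/81] = 2x/81 + 8/81
  d/dx[(y - 3)^2/4] = y'(y - 3)/2
  d/dx[-1] = 0
Adding these up, d/dx[F] = 0 becomes
  (2x/81 + 8/81) + (y/2 - 3/2)·y' = 0,
so isolating y',
  dy/dx = -(2x/81 + 8/81)/(y/2 - 3/2)
        = -(2(x + 4)/81)/((y - 3)/2) = 4(-x - 4)/(81(y - 3))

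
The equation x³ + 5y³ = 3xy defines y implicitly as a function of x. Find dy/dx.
Differentiate both sides with respect to x, treating y as y(x). By the chain rule, any term containing y contributes a factor of y' = dy/dx when we differentiate it.

Move every term to one side and write the relation as F(x, y) = 0. Term by term,
  d/dx[x^3] = 3x^2
  d/dx[-3xy] = -3x·y' - 3y
  d/dx[5y^3] = 15y^2·y'

The pieces without y' make up ∂F/∂x and the coefficient of y' is ∂F/∂y:
  ∂F/∂x = 3x^2 - 3y,
  ∂F/∂y = -3x + 15y^2.

Since d/dx[F] = ∂F/∂x + (∂F/∂y)·y' = 0, solve for y':
  (∂F/∂y)·y' = -∂F/∂x
  dy/dx = -(∂F/∂x)/(∂F/∂y) = -(3x^2 - 3y)/(-3x + 15y^2) = (x^2 - y)/(x - 5y^2)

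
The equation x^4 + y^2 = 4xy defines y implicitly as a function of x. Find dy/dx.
Differentiate the relation implicitly: treat y = y(x) and apply the chain rule, so every y-derivative picks up a y' = dy/dx factor.

With everything moved to the left-hand side, differentiate term by term:
  d/dx[x^4] = 4x^3
  d/dx[-4xy] = -4x·y' - 4y
  d/dx[y^2] = 2y·y'

Separating the contributions that come from x directly and those that come through y:
  without y':      4x^3 - 4y
  multiplying y':  -4x + 2y

so (4x^3 - 4y) + (-4x + 2y)·y' = 0, and therefore
  dy/dx = -(4x^3 - 4y)/(-4x + 2y) = 2(x^3 - y)/(2x - y)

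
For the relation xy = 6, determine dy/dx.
Differentiate the relation implicitly: treat y = y(x) and apply the chain rule, so every y-derivative picks up a y' = dy/dx factor.

With everything moved to the left-hand side, differentiate term by term:
  d/dx[xy] = x·y' + y
  d/dx[-6] = 0

Separating the contributions that come from x directly and those that come through y:
  without y':      y
  multiplying y':  x

so (y) + (x)·y' = 0, and therefore
  dy/dx = -(y)/(x) = -y/x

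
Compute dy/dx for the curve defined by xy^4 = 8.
Take d/dx of both sides. Since y is implicitly a function of x, the chain rule attaches a y' = dy/dx factor whenever we differentiate through y.

Set F(x, y) = (left side) − (right side), so the curve is F = 0. Differentiating each term of F:
  d/dx[xy^4] = 4xy^3·y' + y^4
  d/dx[-8] = 0

Collecting, the y'-free part is the partial derivative in x and the y' coefficient is the partial derivative in y:
  ∂F/∂x = y^4
  ∂F/∂y = 4xy^3

so d/dx[F(x, y(x))] = ∂F/∂x + (∂F/∂y)·y' = 0. Rearranging,
  dy/dx = -(∂F/∂x)/(∂F/∂y) = -(y^4)/(4xy^3) = -y/(4x)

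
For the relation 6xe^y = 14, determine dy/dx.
Differentiate both sides with respect to x, treating y as y(x). By the chain rule, any term containing y contributes a factor of y' = dy/dx when we differentiate it.

Move every term to one side and write the relation as F(x, y) = 0. Term by term,
  d/dx[6x·e^(y)] = 6x·y'·e^(y) + 6e^(y)
  d/dx[-14] = 0

The pieces without y' make up ∂F/∂x and the coefficient of y' is ∂F/∂y:
  ∂F/∂x = 6e^(y),
  ∂F/∂y = 6x·e^(y).

Since d/dx[F] = ∂F/∂x + (∂F/∂y)·y' = 0, solve for y':
  (∂F/∂y)·y' = -∂F/∂x
  dy/dx = -(∂F/∂x)/(∂F/∂y) = -(6e^(y))/(6x·e^(y)) = -1/x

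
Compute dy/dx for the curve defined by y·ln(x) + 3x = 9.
Differentiate the relation implicitly: treat y = y(x) and apply the chain rule, so every y-derivative picks up a y' = dy/dx factor.

With everything moved to the left-hand side, differentiate term by term:
  d/dx[3x] = 3
  d/dx[y·ln(x)] = y'·ln(x) + y/x
  d/dx[-9] = 0

Separating the contributions that come from x directly and those that come through y:
  without y':      3 + y/x
  multiplying y':  ln(x)

so (3 + y/x) + (ln(x))·y' = 0, and therefore
  dy/dx = -(3 + y/x)/(ln(x))
        = -((3x + y)/x)/(ln(x)) = (-3x - y)/(x·ln(x))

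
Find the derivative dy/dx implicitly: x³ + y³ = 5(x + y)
Take d/dx of both sides. Since y is implicitly a function of x, the chain rule attaches a y' = dy/dx factor whenever we differentiate through y.

Set F(x, y) = (left side) − (right side), so the curve is F = 0. Differentiating each term of F:
  d/dx[x^3] = 3x^2
  d/dx[-5x] = -5
  d/dx[y^3] = 3y^2·y'
  d/dx[-5y] = -5·y'

Collecting, the y'-free part is the partial derivative in x and the y' coefficient is the partial derivative in y:
  ∂F/∂x = 3x^2 - 5
  ∂F/∂y = 3y^2 - 5

so d/dx[F(x, y(x))] = ∂F/∂x + (∂F/∂y)·y' = 0. Rearranging,
  dy/dx = -(∂F/∂x)/(∂F/∂y) = -(3x^2 - 5)/(3y^2 - 5) = (5 - 3x^2)/(3y^2 - 5)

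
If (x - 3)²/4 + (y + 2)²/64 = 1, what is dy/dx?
Apply d/dx to both sides, remembering that y depends on x. Each occurrence of y therefore brings in a y' = dy/dx via the chain rule.

With F(x, y) equal to the left-hand side minus the right, differentiate F term by term:
  d/dx[(x - 3)^2/4] = x/2 - 3/2
  d/dx[(y + 2)^2/64] = y'(y + 2)/32
  d/dx[-1] = 0
Adding these up, d/dx[F] = 0 becomes
  (x/2 - 3/2) + (y/32 + 1/16)·y' = 0,
so isolating y',
  dy/dx = -(x/2 - 3/2)/(y/32 + 1/16)
        = -((x - 3)/2)/((y + 2)/32) = 16(3 - x)/(y + 2)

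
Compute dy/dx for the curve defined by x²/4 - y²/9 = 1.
Differentiate both sides with respect to x, treating y as y(x). By the chain rule, any term containing y contributes a factor of y' = dy/dx when we differentiate it.

Move every term to one side and write the relation as F(x, y) = 0. Term by term,
  d/dx[x^2/4] = x/2
  d/dx[-y^2/9] = -2y·y'/9
  d/dx[-1] = 0

The pieces without y' make up ∂F/∂x and the coefficient of y' is ∂F/∂y:
  ∂F/∂x = x/2,
  ∂F/∂y = -2y/9.

Since d/dx[F] = ∂F/∂x + (∂F/∂y)·y' = 0, solve for y':
  (∂F/∂y)·y' = -∂F/∂x
  dy/dx = -(∂F/∂x)/(∂F/∂y) = -(x/2)/(-2y/9) = 9x/(4y)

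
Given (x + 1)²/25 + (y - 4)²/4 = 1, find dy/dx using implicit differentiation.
Differentiate both sides with respect to x, treating y as y(x). By the chain rule, any term containing y contributes a factor of y' = dy/dx when we differentiate it.

Move every term to one side and write the relation as F(x, y) = 0. Term by term,
  d/dx[(x + 1)^2/25] = 2x/25 + 2/25
  d/dx[(y - 4)^2/4] = y'(y - 4)/2
  d/dx[-1] = 0

The pieces without y' make up ∂F/∂x and the coefficient of y' is ∂F/∂y:
  ∂F/∂x = 2x/25 + 2/25,
  ∂F/∂y = y/2 - 2.

Since d/dx[F] = ∂F/∂x + (∂F/∂y)·y' = 0, solve for y':
  (∂F/∂y)·y' = -∂F/∂x
  dy/dx = -(∂F/∂x)/(∂F/∂y) = -(2x/25 + 2/25)/(y/2 - 2)
        = -(2(x + 1)/25)/((y - 4)/2) = 4(-x - 1)/(25(y - 4))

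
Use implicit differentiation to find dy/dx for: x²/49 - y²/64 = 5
Apply d/dx to both sides, remembering that y depends on x. Each occurrence of y therefore brings in a y' = dy/dx via the chain rule.

With F(x, y) equal to the left-hand side minus the right, differentiate F term by term:
  d/dx[x^2/49] = 2x/49
  d/dx[-y^2/64] = -y·y'/32
  d/dx[-5] = 0
Adding these up, d/dx[F] = 0 becomes
  (2x/49) + (-y/32)·y' = 0,
so isolating y',
  dy/dx = -(2x/49)/(-y/32) = 64x/(49y)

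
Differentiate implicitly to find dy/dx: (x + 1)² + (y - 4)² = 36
Differentiate both sides with respect to x, treating y as y(x). By the chain rule, any term containing y contributes a factor of y' = dy/dx when we differentiate it.

Move every term to one side and write the relation as F(x, y) = 0. Term by term,
  d/dx[(x + 1)^2] = 2x + 2
  d/dx[(y - 4)^2] = 2·y'(y - 4)
  d/dx[-36] = 0

The pieces without y' make up ∂F/∂x and the coefficient of y' is ∂F/∂y:
  ∂F/∂x = 2x + 2,
  ∂F/∂y = 2y - 8.

Since d/dx[F] = ∂F/∂x + (∂F/∂y)·y' = 0, solve for y':
  (∂F/∂y)·y' = -∂F/∂x
  dy/dx = -(∂F/∂x)/(∂F/∂y) = -(2x + 2)/(2y - 8) = (-x - 1)/(y - 4)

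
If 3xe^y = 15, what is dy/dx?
Differentiate the relation implicitly: treat y = y(x) and apply the chain rule, so every y-derivative picks up a y' = dy/dx factor.

With everything moved to the left-hand side, differentiate term by term:
  d/dx[3x·e^(y)] = 3x·y'·e^(y) + 3e^(y)
  d/dx[-15] = 0

Separating the contributions that come from x directly and those that come through y:
  without y':      3e^(y)
  multiplying y':  3x·e^(y)

so (3e^(y)) + (3x·e^(y))·y' = 0, and therefore
  dy/dx = -(3e^(y))/(3x·e^(y)) = -1/x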